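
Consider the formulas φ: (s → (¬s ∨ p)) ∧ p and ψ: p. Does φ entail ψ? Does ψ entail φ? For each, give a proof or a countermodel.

(⇒) Assume the antecedent. If p is true, p reduces to true regardless of the other variables. If p is false, the antecedent cannot hold. Either way p holds.

(⇐) Assume the antecedent. If p is true, (s → (¬s ∨ p)) ∧ p reduces to true regardless of the other variables. If p is false, the antecedent cannot hold. Either way (s → (¬s ∨ p)) ∧ p holds.

The biconditional holds.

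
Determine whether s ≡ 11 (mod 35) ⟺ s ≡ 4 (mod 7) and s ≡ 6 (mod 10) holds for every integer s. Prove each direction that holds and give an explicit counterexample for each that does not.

Only the converse holds.

[⇐] If s ≡ 4 (mod 7) and s ≡ 6 (mod 10), then by the Chinese remainder theorem s ≡ 46 (mod 70). Since 46 ≡ 11 (mod 35) and 35 ∣ 70, we get s ≡ 11 (mod 35).

[⇒] This fails: s = 11 gives 11 ≡ 11 (mod 35) but 11 ≡ 1 (mod 10), so the conjunction on the right does not hold.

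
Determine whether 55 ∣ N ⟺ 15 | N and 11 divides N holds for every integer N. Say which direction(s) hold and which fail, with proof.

[⇐] Suppose 15 ∣ N and 11 ∣ N. Any common multiple of 15 and 11 is a multiple of their lcm; here gcd(15, 11) = 1, so lcm(15, 11) = 15·11 = 165, so 165 ∣ N. Since 55 ∣ 165, it follows that 55 ∣ N.

[⇒] This fails: take N = 55. Certainly 55 ∣ 55, but 15 ∤ 55.

Only the converse holds.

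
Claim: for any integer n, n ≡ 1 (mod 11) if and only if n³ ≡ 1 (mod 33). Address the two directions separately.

Not equivalent: only (⇐) holds.

(⟹) This fails: take n = 12. Then 12 ≡ 1 (mod 11), but 12³ = 1728 ≡ 12 (mod 33), not 1.

(⟸) Conversely, the residues r modulo 33 with r³ ≡ 1 (mod 33) are exactly {1}, and each is ≡ 1 (mod 11).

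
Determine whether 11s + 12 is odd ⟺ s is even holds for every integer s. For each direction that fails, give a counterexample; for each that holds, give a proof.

(⇒) This fails: s = 3 gives 11s + 12 = 45, which is odd, but 3 is odd, not even.

(⇐) This also fails: s = 4 is even, but 11s + 12 = 56 is even, not odd.

Neither implication holds.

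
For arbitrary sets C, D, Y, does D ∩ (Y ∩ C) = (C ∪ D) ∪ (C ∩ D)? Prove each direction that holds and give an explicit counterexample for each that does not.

(⊆) Let x ∈ D ∩ (Y ∩ C). Then x ∈ C ∩ D ∩ Y, from which x ∈ (C ∪ D) ∪ (C ∩ D).

(⊇) This inclusion fails. Take C = {1}, D = ∅, Y = ∅; then 1 ∈ (C ∪ D) ∪ (C ∩ D) but 1 ∉ D ∩ (Y ∩ C).

Only the forward inclusion holds.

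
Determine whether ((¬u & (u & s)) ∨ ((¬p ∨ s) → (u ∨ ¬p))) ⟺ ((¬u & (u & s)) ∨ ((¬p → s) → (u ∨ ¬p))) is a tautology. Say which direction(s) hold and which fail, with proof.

(⇒) This fails. Under u = F, s = F, p = T, the left side is true but the right side is false.

(⇐) Assume the antecedent. If u is true, the consequent reduces to true regardless of the other variables. If u is false, the antecedent forces (u = F, s = F, p = F) or (u = F, s = T, p = F), and the consequent holds there. Either way the consequent holds.

(⇒) fails; (⇐) holds.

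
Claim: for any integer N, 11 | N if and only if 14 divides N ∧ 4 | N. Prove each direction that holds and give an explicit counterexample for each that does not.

(⇒) This fails: take N = 11. Certainly 11 ∣ 11, but 14 ∤ 11.

(⇐) This fails: take N = 28. Both 14 ∣ 28 and 4 ∣ 28, yet 28 is not a multiple of 11 (since 28 = 2·11 + 6), so 11 ∤ 28.

Neither direction holds.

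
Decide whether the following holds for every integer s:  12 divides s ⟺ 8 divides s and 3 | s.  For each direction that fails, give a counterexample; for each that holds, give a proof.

Forward direction. This fails: take s = 12. Certainly 12 ∣ 12, but 8 ∤ 12.

Converse. Suppose 8 ∣ s and 3 ∣ s. Any common multiple of 8 and 3 is a multiple of their lcm; here gcd(8, 3) = 1, so lcm(8, 3) = 8·3 = 24, so 24 ∣ s. Since 12 ∣ 24, it follows that 12 ∣ s.

Only the reverse direction holds.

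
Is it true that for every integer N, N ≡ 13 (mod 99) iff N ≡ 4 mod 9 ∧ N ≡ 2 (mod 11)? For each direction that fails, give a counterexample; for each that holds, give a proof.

(⇒) Suppose N ≡ 13 (mod 99); write N = 99j + 13. Since 9 ∣ 99, reducing mod 9 gives N ≡ 13 ≡ 4 (mod 9); since 11 ∣ 99, reducing mod 11 gives N ≡ 13 ≡ 2 (mod 11).

(⇐) Conversely, if N ≡ 4 (mod 9) and N ≡ 2 (mod 11), then by the Chinese remainder theorem N ≡ 13 (mod 99). This is exactly N ≡ 13 (mod 99).

Equivalent; both directions hold.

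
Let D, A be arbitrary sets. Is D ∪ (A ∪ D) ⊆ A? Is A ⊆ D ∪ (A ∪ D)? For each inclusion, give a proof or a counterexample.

Forward inclusion. This inclusion fails. Take D = {1}, A = ∅; then 1 ∈ D ∪ (A ∪ D) but 1 ∉ A.

Reverse inclusion. Let x ∈ A. Then either x ∈ A and x ∉ D; or x ∈ D ∩ A. In each case x ∈ D ∪ (A ∪ D), so A ⊆ D ∪ (A ∪ D).

Only the reverse inclusion holds.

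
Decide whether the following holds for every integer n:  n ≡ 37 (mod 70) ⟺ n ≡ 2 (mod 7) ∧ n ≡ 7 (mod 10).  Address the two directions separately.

(⇒) Suppose n ≡ 37 (mod 70); write n = 70j + 37. Since 7 ∣ 70, reducing mod 7 gives n ≡ 37 ≡ 2 (mod 7); since 10 ∣ 70, reducing mod 10 gives n ≡ 37 ≡ 7 (mod 10).

(⇐) Conversely, if n ≡ 2 (mod 7) and n ≡ 7 (mod 10), then by the Chinese remainder theorem n ≡ 37 (mod 70). This is exactly n ≡ 37 (mod 70).

Both directions hold; the statement is true.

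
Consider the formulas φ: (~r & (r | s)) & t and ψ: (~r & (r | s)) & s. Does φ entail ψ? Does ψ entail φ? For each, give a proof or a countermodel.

Only the forward direction holds.

(←) This fails. Under t = F, r = F, s = T, the left side is false but the right side is true.

(→) Assume the antecedent. If t is true, the antecedent forces (t = T, r = F, s = T), and (~r & (r | s)) & s holds there. If t is false, the antecedent cannot hold. Either way (~r & (r | s)) & s holds.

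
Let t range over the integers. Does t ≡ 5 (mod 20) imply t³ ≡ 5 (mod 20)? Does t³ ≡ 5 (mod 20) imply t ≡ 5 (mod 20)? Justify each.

Both directions hold; the statement is true.

(⇒) Suppose t ≡ 5 (mod 20). Write t = 20j + 5. Then (20j + 5)³ = 8000j³ + 6000j² + 1500j + 125 = 20(400j³ + 300j² + 75j + 6) + 5, so t³ ≡ 5 (mod 20).

(⇐) Conversely, suppose t³ ≡ 5 (mod 20). The only residue r in {0, …, 19} with r³ ≡ 5 (mod 20) is r = 5, so t ≡ 5 (mod 20).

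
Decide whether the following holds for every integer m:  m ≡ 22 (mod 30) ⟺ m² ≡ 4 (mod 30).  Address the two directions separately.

(→) Suppose m ≡ 22 (mod 30). Write m = 30j + 22. Then (30j + 22)² = 900j² + 1320j + 484 = 30(30j² + 44j + 16) + 4, so m² ≡ 4 (mod 30).

(←) This fails: take m = 2. Then 2² = 4 ≡ 4 (mod 30), yet 2 ≡ 2 (mod 30), not 22.

Not equivalent: only (⇒) holds.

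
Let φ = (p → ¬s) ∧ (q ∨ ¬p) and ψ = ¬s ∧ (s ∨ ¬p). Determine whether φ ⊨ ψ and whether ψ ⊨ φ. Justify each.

(⇐) Assume the antecedent. If p is true, the antecedent cannot hold. If p is false, (p → ¬s) ∧ (q ∨ ¬p) reduces to true regardless of the other variables. Either way (p → ¬s) ∧ (q ∨ ¬p) holds.

(⇒) This fails. Under p = F, s = T, q = F, the left side is true but the right side is false.

The forward direction fails; the converse holds.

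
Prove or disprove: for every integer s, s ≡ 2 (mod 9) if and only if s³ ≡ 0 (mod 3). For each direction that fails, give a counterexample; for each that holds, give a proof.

(⇒) This fails: take s = 2. Then 2 ≡ 2 (mod 9), but 2³ = 8 ≡ 2 (mod 3), not 0.

(⇐) This fails: take s = 0. Then 0³ = 0 ≡ 0 (mod 3), yet 0 ≡ 0 (mod 9), not 2.

Neither implication holds.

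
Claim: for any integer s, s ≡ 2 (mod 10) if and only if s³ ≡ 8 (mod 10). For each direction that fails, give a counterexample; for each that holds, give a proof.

(→) Suppose s ≡ 2 (mod 10). Write s = 10j + 2. Then (10j + 2)³ = 1000j³ + 600j² + 120j + 8 = 10(100j³ + 60j² + 12j) + 8, so s³ ≡ 8 (mod 10).

(←) Conversely, suppose s³ ≡ 8 (mod 10). The only residue r in {0, …, 9} with r³ ≡ 8 (mod 10) is r = 2, so s ≡ 2 (mod 10).

Both directions hold; the statement is true.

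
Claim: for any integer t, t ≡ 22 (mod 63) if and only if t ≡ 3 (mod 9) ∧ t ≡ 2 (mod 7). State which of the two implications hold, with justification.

(⇒) fails and (⇐) fails.

(→) This fails: t = 22 gives 22 ≡ 22 (mod 63) but 22 ≡ 4 (mod 9), so the conjunction on the right does not hold.

(←) This fails: t = 30 satisfies both congruences on the right (30 ≡ 3 mod 9 and 30 ≡ 2 mod 7) yet 30 ≡ 30 (mod 63), not 22.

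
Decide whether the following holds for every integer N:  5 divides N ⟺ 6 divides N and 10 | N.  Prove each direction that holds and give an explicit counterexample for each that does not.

(⇒) fails; (⇐) holds.

(⇒) This fails: take N = 5. Certainly 5 ∣ 5, but 6 ∤ 5.

(⇐) Suppose 6 ∣ N and 10 ∣ N. Any common multiple of 6 and 10 is a multiple of their lcm; here lcm(6, 10) = 6·10/gcd(6, 10) = 60/2 = 30, so 30 ∣ N. Since 5 ∣ 30, it follows that 5 ∣ N.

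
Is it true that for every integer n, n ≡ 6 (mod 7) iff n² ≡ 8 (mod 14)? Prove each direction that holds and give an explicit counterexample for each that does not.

Neither implication holds.

Forward direction. This fails: take n = 13. Then 13 ≡ 6 (mod 7), but 13² = 169 ≡ 1 (mod 14), not 8.

Converse. This fails: take n = 8. Then 8² = 64 ≡ 8 (mod 14), yet 8 ≡ 1 (mod 7), not 6.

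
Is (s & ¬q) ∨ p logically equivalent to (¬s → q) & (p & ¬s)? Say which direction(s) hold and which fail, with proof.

(⇒) fails; (⇐) holds.

(⇒) This fails. Under s = T, q = F, p = F, the left side is true but the right side is false.

(⇐) Assume the antecedent. If s is true, the antecedent cannot hold. If s is false, the antecedent forces (s = F, q = T, p = T), and (s & ¬q) ∨ p holds there. Either way (s & ¬q) ∨ p holds.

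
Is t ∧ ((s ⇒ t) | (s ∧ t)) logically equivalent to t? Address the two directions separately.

(←) Assume the antecedent. If t is true, t ∧ ((s ⇒ t) | (s ∧ t)) reduces to true regardless of the other variables. If t is false, the antecedent cannot hold. Either way t ∧ ((s ⇒ t) | (s ∧ t)) holds.

(→) Assume the antecedent. If t is true, t reduces to true regardless of the other variables. If t is false, the antecedent cannot hold. Either way t holds.

Both implications hold.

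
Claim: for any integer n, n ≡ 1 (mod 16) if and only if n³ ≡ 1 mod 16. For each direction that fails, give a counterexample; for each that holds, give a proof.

Converse. Suppose n³ ≡ 1 (mod 16). The only residue r in {0, …, 15} with r³ ≡ 1 (mod 16) is r = 1, so n ≡ 1 (mod 16).

Forward direction. Suppose n ≡ 1 (mod 16). Write n = 16j + 1. Then (16j + 1)³ = 4096j³ + 768j² + 48j + 1 = 16(256j³ + 48j² + 3j) + 1, so n³ ≡ 1 (mod 16).

Both directions hold; the statement is true.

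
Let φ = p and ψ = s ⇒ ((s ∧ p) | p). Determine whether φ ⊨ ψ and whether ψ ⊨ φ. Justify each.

(⇒) Assume the antecedent. If p is true, s ⇒ ((s ∧ p) | p) reduces to true regardless of the other variables. If p is false, the antecedent cannot hold. Either way s ⇒ ((s ∧ p) | p) holds.

(⇐) This fails. Under p = F, s = F, the left side is false but the right side is true.

Not equivalent: only (⇒) holds.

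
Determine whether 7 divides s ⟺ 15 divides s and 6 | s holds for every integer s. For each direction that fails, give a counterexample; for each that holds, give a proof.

(→) This fails: take s = 7. Certainly 7 ∣ 7, but 15 ∤ 7.

(←) This fails: take s = 30. Both 15 ∣ 30 and 6 ∣ 30, yet 30 is not a multiple of 7 (since 30 = 4·7 + 2), so 7 ∤ 30.

Neither implication holds.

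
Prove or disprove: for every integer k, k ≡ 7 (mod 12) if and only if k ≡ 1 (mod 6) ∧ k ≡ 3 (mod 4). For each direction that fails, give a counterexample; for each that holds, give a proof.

The biconditional holds.

Forward direction. Suppose k ≡ 7 (mod 12); write k = 12j + 7. Since 6 ∣ 12, reducing mod 6 gives k ≡ 7 ≡ 1 (mod 6); since 4 ∣ 12, reducing mod 4 gives k ≡ 7 ≡ 3 (mod 4).

Converse. If k ≡ 1 (mod 6) and k ≡ 3 (mod 4), then by the Chinese remainder theorem k ≡ 7 (mod 12). This is exactly k ≡ 7 (mod 12).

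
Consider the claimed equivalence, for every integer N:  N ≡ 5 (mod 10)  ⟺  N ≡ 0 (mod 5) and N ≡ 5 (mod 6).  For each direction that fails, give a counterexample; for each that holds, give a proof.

Only the reverse direction holds.

[⇐] If N ≡ 0 (mod 5) and N ≡ 5 (mod 6), then by the Chinese remainder theorem N ≡ 5 (mod 30). Since 5 ≡ 5 (mod 10) and 10 ∣ 30, we get N ≡ 5 (mod 10).

[⇒] This fails: N = 25 gives 25 ≡ 5 (mod 10) but 25 ≡ 1 (mod 6), so the conjunction on the right does not hold.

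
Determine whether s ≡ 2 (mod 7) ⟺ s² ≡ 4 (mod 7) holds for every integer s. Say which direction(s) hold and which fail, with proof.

Only the forward implication holds.

Forward direction. Suppose s ≡ 2 (mod 7). Write s = 7j + 2. Then (7j + 2)² = 49j² + 28j + 4 = 7(7j² + 4j) + 4, so s² ≡ 4 (mod 7).

Converse. This fails: take s = 5. Then 5² = 25 ≡ 4 (mod 7), yet 5 ≡ 5 (mod 7), not 2.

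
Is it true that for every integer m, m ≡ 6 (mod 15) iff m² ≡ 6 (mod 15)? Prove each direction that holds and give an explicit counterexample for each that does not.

(⟹) Suppose m ≡ 6 (mod 15). Write m = 15j + 6. Then (15j + 6)² = 225j² + 180j + 36 = 15(15j² + 12j + 2) + 6, so m² ≡ 6 (mod 15).

(⟸) This fails: take m = 9. Then 9² = 81 ≡ 6 (mod 15), yet 9 ≡ 9 (mod 15), not 6.

(⇒) holds; (⇐) fails.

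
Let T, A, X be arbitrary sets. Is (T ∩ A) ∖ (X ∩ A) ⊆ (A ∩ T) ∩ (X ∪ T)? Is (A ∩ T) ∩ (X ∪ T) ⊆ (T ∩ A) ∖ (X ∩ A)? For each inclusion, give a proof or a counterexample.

Only the forward inclusion holds.

(⟹) Let x ∈ (T ∩ A) ∖ (X ∩ A). Then x ∈ T ∩ A and x ∉ X, from which x ∈ (A ∩ T) ∩ (X ∪ T).

(⟸) This inclusion fails. Take T = {1}, A = {1}, X = {1}; then 1 ∈ (A ∩ T) ∩ (X ∪ T) but 1 ∉ (T ∩ A) ∖ (X ∩ A).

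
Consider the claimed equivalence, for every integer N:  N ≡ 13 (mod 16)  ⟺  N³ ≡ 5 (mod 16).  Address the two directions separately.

(←) Suppose N³ ≡ 5 (mod 16). The only residue r in {0, …, 15} with r³ ≡ 5 (mod 16) is r = 13, so N ≡ 13 (mod 16).

(→) Suppose N ≡ 13 (mod 16). Write N = 16j + 13. Then (16j + 13)³ = 4096j³ + 9984j² + 8112j + 2197 = 16(256j³ + 624j² + 507j + 137) + 5, so N³ ≡ 5 (mod 16).

Equivalent; both directions hold.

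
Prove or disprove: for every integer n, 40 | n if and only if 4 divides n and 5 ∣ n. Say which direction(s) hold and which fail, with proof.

The forward direction holds; the converse fails.

(⟹) If 40 ∣ n, write n = 40q. Since 40 = 10·4, n = 4·(10q), so 4 ∣ n; and since 40 = 8·5, n = 5·(8q), so 5 ∣ n.

(⟸) This fails: take n = 20. Both 4 ∣ 20 and 5 ∣ 20, yet 20 is not a multiple of 40 (since 20 = 0·40 + 20), so 40 ∤ 20.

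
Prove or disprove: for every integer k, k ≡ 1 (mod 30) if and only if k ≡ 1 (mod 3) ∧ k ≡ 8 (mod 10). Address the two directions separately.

(→) This fails: k = 1 gives 1 ≡ 1 (mod 30) but 1 ≡ 1 (mod 10), so the conjunction on the right does not hold.

(←) This fails: k = 28 satisfies both congruences on the right (28 ≡ 1 mod 3 and 28 ≡ 8 mod 10) yet 28 ≡ 28 (mod 30), not 1.

Neither implication holds.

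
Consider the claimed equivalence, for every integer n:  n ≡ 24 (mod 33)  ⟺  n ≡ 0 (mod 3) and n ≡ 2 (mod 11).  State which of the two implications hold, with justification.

(→) Suppose n ≡ 24 (mod 33); write n = 33j + 24. Since 3 ∣ 33, reducing mod 3 gives n ≡ 24 ≡ 0 (mod 3); since 11 ∣ 33, reducing mod 11 gives n ≡ 24 ≡ 2 (mod 11).

(←) Conversely, if n ≡ 0 (mod 3) and n ≡ 2 (mod 11), then by the Chinese remainder theorem n ≡ 24 (mod 33). This is exactly n ≡ 24 (mod 33).

Both directions hold; the statement is true.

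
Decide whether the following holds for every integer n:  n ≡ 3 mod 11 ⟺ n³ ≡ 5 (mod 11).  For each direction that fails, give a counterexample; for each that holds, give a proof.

(→) Suppose n ≡ 3 mod 11. Write n = 11j + 3. Then (11j + 3)³ = 1331j³ + 1089j² + 297j + 27 = 11(121j³ + 99j² + 27j + 2) + 5, so n³ ≡ 5 (mod 11).

(←) Conversely, suppose n³ ≡ 5 (mod 11). The only residue r in {0, …, 10} with r³ ≡ 5 (mod 11) is r = 3, so n ≡ 3 (mod 11).

Both directions hold; the statement is true.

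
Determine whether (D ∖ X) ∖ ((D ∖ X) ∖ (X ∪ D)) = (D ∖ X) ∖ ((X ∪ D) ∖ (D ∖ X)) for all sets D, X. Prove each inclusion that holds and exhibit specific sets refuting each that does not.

Both inclusions hold; the sets are equal.

(⊆) Let x ∈ (D ∖ X) ∖ ((D ∖ X) ∖ (X ∪ D)). Then x ∈ D and x ∉ X, from which x ∈ (D ∖ X) ∖ ((X ∪ D) ∖ (D ∖ X)).

(⊇) Let x ∈ (D ∖ X) ∖ ((X ∪ D) ∖ (D ∖ X)). Then x ∈ D and x ∉ X, from which x ∈ (D ∖ X) ∖ ((D ∖ X) ∖ (X ∪ D)).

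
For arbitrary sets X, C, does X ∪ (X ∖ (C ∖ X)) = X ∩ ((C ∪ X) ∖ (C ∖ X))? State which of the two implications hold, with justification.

(⟹) Let x ∈ X ∪ (X ∖ (C ∖ X)). Then either x ∈ X and x ∉ C; or x ∈ X ∩ C. In each case x ∈ X ∩ ((C ∪ X) ∖ (C ∖ X)), so X ∪ (X ∖ (C ∖ X)) ⊆ X ∩ ((C ∪ X) ∖ (C ∖ X)).

(⟸) Let x ∈ X ∩ ((C ∪ X) ∖ (C ∖ X)). Then either x ∈ X and x ∉ C; or x ∈ X ∩ C. In each case x ∈ X ∪ (X ∖ (C ∖ X)), so X ∩ ((C ∪ X) ∖ (C ∖ X)) ⊆ X ∪ (X ∖ (C ∖ X)).

Both inclusions hold.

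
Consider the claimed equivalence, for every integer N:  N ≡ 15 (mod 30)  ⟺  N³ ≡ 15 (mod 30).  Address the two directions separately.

(⟹) Suppose N ≡ 15 (mod 30). Write N = 30j + 15. Then (30j + 15)³ = 27000j³ + 40500j² + 20250j + 3375 = 30(900j³ + 1350j² + 675j + 112) + 15, so N³ ≡ 15 (mod 30).

(⟸) Conversely, suppose N³ ≡ 15 (mod 30). The only residue r in {0, …, 29} with r³ ≡ 15 (mod 30) is r = 15, so N ≡ 15 (mod 30).

The biconditional holds.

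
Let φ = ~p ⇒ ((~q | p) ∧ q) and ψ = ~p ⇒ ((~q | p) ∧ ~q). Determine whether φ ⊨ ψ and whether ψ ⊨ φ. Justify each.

(⇒) holds; (⇐) fails.

[⇒] Assume the antecedent. If q is true, the antecedent forces (q = T, p = T), and ~p ⇒ ((~q | p) ∧ ~q) holds there. If q is false, ~p ⇒ ((~q | p) ∧ ~q) reduces to true regardless of the other variables. Either way ~p ⇒ ((~q | p) ∧ ~q) holds.

[⇐] This fails. Under q = F, p = F, the left side is false but the right side is true.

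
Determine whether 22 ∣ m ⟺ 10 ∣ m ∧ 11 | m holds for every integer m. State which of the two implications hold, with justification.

(⟹) This fails: take m = 22. Certainly 22 ∣ 22, but 10 ∤ 22.

(⟸) Suppose 10 ∣ m and 11 ∣ m. Any common multiple of 10 and 11 is a multiple of their lcm; here gcd(10, 11) = 1, so lcm(10, 11) = 10·11 = 110, so 110 ∣ m. Since 22 ∣ 110, it follows that 22 ∣ m.

Not equivalent: only (⇐) holds.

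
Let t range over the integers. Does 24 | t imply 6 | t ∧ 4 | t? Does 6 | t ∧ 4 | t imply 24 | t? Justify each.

(⇒) If 24 ∣ t, write t = 24q. Since 24 = 4·6, t = 6·(4q), so 6 ∣ t; and since 24 = 6·4, t = 4·(6q), so 4 ∣ t.

(⇐) This fails: take t = 12. Both 6 ∣ 12 and 4 ∣ 12, yet 12 is not a multiple of 24 (since 12 = 0·24 + 12), so 24 ∤ 12.

(⇒) holds; (⇐) fails.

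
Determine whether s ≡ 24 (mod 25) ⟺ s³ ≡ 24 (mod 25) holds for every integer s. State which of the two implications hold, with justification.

Both directions hold; the statement is true.

(⇒) Suppose s ≡ 24 (mod 25). Write s = 25j + 24. Then (25j + 24)³ = 15625j³ + 45000j² + 43200j + 13824 = 25(625j³ + 1800j² + 1728j + 552) + 24, so s³ ≡ 24 (mod 25).

(⇐) Conversely, suppose s³ ≡ 24 (mod 25). The only residue r in {0, …, 24} with r³ ≡ 24 (mod 25) is r = 24, so s ≡ 24 (mod 25).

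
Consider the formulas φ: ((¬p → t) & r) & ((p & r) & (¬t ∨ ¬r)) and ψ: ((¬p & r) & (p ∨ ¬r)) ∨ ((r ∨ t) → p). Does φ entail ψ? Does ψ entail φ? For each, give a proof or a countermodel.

(⟹) Assume the antecedent. If r is true, the antecedent forces (r = T, t = F, p = T), and the consequent holds there. If r is false, the antecedent cannot hold. Either way the consequent holds.

(⟸) This fails. Under r = F, t = F, p = F, the left side is false but the right side is true.

(⇒) holds; (⇐) fails.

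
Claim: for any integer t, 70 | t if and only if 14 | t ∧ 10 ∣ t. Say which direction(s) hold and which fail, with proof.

Equivalent; both directions hold.

[⇒] If 70 ∣ t, write t = 70q. Since 70 = 5·14, t = 14·(5q), so 14 ∣ t; and since 70 = 7·10, t = 10·(7q), so 10 ∣ t.

[⇐] Suppose 14 ∣ t and 10 ∣ t. Any common multiple of 14 and 10 is a multiple of their lcm; here lcm(14, 10) = 14·10/gcd(14, 10) = 140/2 = 70, so 70 ∣ t.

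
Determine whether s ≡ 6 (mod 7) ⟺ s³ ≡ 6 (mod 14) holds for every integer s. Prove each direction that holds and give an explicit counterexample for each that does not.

Both directions fail.

(⟹) This fails: take s = 13. Then 13 ≡ 6 (mod 7), but 13³ = 2197 ≡ 13 (mod 14), not 6.

(⟸) This fails: take s = 10. Then 10³ = 1000 ≡ 6 (mod 14), yet 10 ≡ 3 (mod 7), not 6.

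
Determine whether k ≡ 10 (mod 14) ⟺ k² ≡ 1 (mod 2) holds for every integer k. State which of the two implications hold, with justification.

Both directions fail.

[⇒] This fails: take k = 10. Then 10 ≡ 10 (mod 14), but 10² = 100 ≡ 0 (mod 2), not 1.

[⇐] This fails: take k = 1. Then 1² = 1 ≡ 1 (mod 2), yet 1 ≡ 1 (mod 14), not 10.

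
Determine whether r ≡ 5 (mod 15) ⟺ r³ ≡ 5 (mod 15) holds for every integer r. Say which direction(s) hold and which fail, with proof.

The biconditional holds.

(⇒) Suppose r ≡ 5 (mod 15). Write r = 15j + 5. Then (15j + 5)³ = 3375j³ + 3375j² + 1125j + 125 = 15(225j³ + 225j² + 75j + 8) + 5, so r³ ≡ 5 (mod 15).

(⇐) Conversely, suppose r³ ≡ 5 (mod 15). The only residue r in {0, …, 14} with r³ ≡ 5 (mod 15) is r = 5, so r ≡ 5 (mod 15).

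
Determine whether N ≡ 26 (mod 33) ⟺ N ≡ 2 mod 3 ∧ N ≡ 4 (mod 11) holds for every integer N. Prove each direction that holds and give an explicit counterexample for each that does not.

(→) Suppose N ≡ 26 (mod 33); write N = 33j + 26. Since 3 ∣ 33, reducing mod 3 gives N ≡ 26 ≡ 2 (mod 3); since 11 ∣ 33, reducing mod 11 gives N ≡ 26 ≡ 4 (mod 11).

(←) Conversely, if N ≡ 2 (mod 3) and N ≡ 4 (mod 11), then by the Chinese remainder theorem N ≡ 26 (mod 33). This is exactly N ≡ 26 (mod 33).

Both directions hold; the statement is true.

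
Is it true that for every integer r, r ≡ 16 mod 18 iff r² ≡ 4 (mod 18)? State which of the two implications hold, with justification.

(⟹) Suppose r ≡ 16 mod 18. Write r = 18j + 16. Then (18j + 16)² = 324j² + 576j + 256 = 18(18j² + 32j + 14) + 4, so r² ≡ 4 (mod 18).

(⟸) This fails: take r = 2. Then 2² = 4 ≡ 4 (mod 18), yet 2 ≡ 2 (mod 18), not 16.

Not equivalent: only (⇒) holds.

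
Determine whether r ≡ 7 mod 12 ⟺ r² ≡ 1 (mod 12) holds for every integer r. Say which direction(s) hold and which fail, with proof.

[⇒] Suppose r ≡ 7 mod 12. Write r = 12j + 7. Then (12j + 7)² = 144j² + 168j + 49 = 12(12j² + 14j + 4) + 1, so r² ≡ 1 (mod 12).

[⇐] This fails: take r = 1. Then 1² = 1 ≡ 1 (mod 12), yet 1 ≡ 1 (mod 12), not 7.

(⇒) holds; (⇐) fails.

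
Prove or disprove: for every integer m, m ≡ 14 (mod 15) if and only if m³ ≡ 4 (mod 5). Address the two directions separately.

The forward direction holds; the converse fails.

(⇐) This fails: take m = 4. Then 4³ = 64 ≡ 4 (mod 5), yet 4 ≡ 4 (mod 15), not 14.

(⇒) Suppose m ≡ 14 (mod 15). Then m³ ≡ 14³ = 2744 (mod 15), and since 5 ∣ 15, also m³ ≡ 4 (mod 5).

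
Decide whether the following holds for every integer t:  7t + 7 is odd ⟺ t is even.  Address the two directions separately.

Both implications hold.

(⇒) Suppose 7t + 7 is odd. Since 7 is odd, 7t and t have the same parity, so 7t + 7 ≡ t + 7 (mod 2). As 7 is odd, 7t + 7 is odd exactly when t is even. Thus t is even.

(⇐) Conversely, suppose t is even; write t = 2j. Then 7t + 7 = 7·(2j) + 7 = 2·7j + 7, which is odd.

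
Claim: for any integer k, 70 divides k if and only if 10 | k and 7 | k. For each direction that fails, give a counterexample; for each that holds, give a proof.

(⟹) If 70 ∣ k, write k = 70q. Since 70 = 7·10, k = 10·(7q), so 10 ∣ k; and since 70 = 10·7, k = 7·(10q), so 7 ∣ k.

(⟸) Suppose 10 ∣ k and 7 ∣ k. Any common multiple of 10 and 7 is a multiple of their lcm; here gcd(10, 7) = 1, so lcm(10, 7) = 10·7 = 70, so 70 ∣ k.

Both implications hold.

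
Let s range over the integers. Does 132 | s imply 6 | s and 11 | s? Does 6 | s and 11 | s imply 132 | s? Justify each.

[⇒] If 132 ∣ s, write s = 132q. Since 132 = 22·6, s = 6·(22q), so 6 ∣ s; and since 132 = 12·11, s = 11·(12q), so 11 ∣ s.

[⇐] This fails: take s = 66. Both 6 ∣ 66 and 11 ∣ 66, yet 66 is not a multiple of 132 (since 66 = 0·132 + 66), so 132 ∤ 66.

Only the forward implication holds.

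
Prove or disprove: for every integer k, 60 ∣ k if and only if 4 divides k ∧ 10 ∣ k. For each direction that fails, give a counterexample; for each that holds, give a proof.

Only the forward direction holds.

(⇒) If 60 ∣ k, write k = 60q. Since 60 = 15·4, k = 4·(15q), so 4 ∣ k; and since 60 = 6·10, k = 10·(6q), so 10 ∣ k.

(⇐) This fails: take k = 20. Both 4 ∣ 20 and 10 ∣ 20, yet 20 is not a multiple of 60 (since 20 = 0·60 + 20), so 60 ∤ 20.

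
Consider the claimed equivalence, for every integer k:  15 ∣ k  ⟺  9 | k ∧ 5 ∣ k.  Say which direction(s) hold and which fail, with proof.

[⇒] This fails: take k = 15. Certainly 15 ∣ 15, but 9 ∤ 15.

[⇐] Suppose 9 ∣ k and 5 ∣ k. Any common multiple of 9 and 5 is a multiple of their lcm; here gcd(9, 5) = 1, so lcm(9, 5) = 9·5 = 45, so 45 ∣ k. Since 15 ∣ 45, it follows that 15 ∣ k.

Only the converse holds.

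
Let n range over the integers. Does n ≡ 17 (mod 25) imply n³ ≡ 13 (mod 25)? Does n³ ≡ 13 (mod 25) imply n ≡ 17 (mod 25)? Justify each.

(⟹) Suppose n ≡ 17 (mod 25). Write n = 25j + 17. Then (25j + 17)³ = 15625j³ + 31875j² + 21675j + 4913 = 25(625j³ + 1275j² + 867j + 196) + 13, so n³ ≡ 13 (mod 25).

(⟸) Conversely, suppose n³ ≡ 13 (mod 25). The only residue r in {0, …, 24} with r³ ≡ 13 (mod 25) is r = 17, so n ≡ 17 (mod 25).

The biconditional holds.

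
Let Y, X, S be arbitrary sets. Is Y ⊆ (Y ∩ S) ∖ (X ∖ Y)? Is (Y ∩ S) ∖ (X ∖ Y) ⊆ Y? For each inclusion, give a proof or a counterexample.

Only the reverse inclusion holds.

(⊆) This inclusion fails. Take Y = {1}, X = ∅, S = ∅; then 1 ∈ Y but 1 ∉ (Y ∩ S) ∖ (X ∖ Y).

(⊇) Let x ∈ (Y ∩ S) ∖ (X ∖ Y). Then either x ∈ Y ∩ S and x ∉ X; or x ∈ Y ∩ X ∩ S. In each case x ∈ Y, so (Y ∩ S) ∖ (X ∖ Y) ⊆ Y.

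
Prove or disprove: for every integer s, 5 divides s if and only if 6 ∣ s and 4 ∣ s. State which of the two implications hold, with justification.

(→) This fails: take s = 5. Certainly 5 ∣ 5, but 6 ∤ 5.

(←) This fails: take s = 12. Both 6 ∣ 12 and 4 ∣ 12, yet 12 is not a multiple of 5 (since 12 = 2·5 + 2), so 5 ∤ 12.

Both directions fail.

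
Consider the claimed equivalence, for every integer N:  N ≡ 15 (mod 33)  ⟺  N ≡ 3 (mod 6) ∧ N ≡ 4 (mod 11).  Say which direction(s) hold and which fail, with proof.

Forward direction. This fails: N = 48 gives 48 ≡ 15 (mod 33) but 48 ≡ 0 (mod 6), so the conjunction on the right does not hold.

Converse. If N ≡ 3 (mod 6) and N ≡ 4 (mod 11), then by the Chinese remainder theorem N ≡ 15 (mod 66). Since 15 ≡ 15 (mod 33) and 33 ∣ 66, we get N ≡ 15 (mod 33).

(⇒) fails; (⇐) holds.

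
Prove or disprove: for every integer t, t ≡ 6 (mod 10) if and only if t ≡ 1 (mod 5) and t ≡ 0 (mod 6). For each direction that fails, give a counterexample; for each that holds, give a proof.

Forward direction. This fails: t = 16 gives 16 ≡ 6 (mod 10) but 16 ≡ 4 (mod 6), so the conjunction on the right does not hold.

Converse. If t ≡ 1 (mod 5) and t ≡ 0 (mod 6), then by the Chinese remainder theorem t ≡ 6 (mod 30). Since 6 ≡ 6 (mod 10) and 10 ∣ 30, we get t ≡ 6 (mod 10).

(⇒) fails; (⇐) holds.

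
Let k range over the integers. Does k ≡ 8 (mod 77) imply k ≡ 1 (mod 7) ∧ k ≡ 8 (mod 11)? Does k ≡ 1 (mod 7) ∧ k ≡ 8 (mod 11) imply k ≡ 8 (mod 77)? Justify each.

Converse. If k ≡ 1 (mod 7) and k ≡ 8 (mod 11), then by the Chinese remainder theorem k ≡ 8 (mod 77). This is exactly k ≡ 8 (mod 77).

Forward direction. Suppose k ≡ 8 (mod 77); write k = 77j + 8. Since 7 ∣ 77, reducing mod 7 gives k ≡ 8 ≡ 1 (mod 7); since 11 ∣ 77, reducing mod 11 gives k ≡ 8 (mod 11).

Both implications hold.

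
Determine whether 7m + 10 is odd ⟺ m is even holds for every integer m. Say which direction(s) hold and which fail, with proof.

Neither implication holds.

(⟹) This fails: m = 1 gives 7m + 10 = 17, which is odd, but 1 is odd, not even.

(⟸) This also fails: m = 6 is even, but 7m + 10 = 52 is even, not odd.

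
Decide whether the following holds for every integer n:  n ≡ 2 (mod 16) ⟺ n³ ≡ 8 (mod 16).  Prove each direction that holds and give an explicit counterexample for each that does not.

(⟹) Suppose n ≡ 2 (mod 16). Write n = 16j + 2. Then (16j + 2)³ = 4096j³ + 1536j² + 192j + 8 = 16(256j³ + 96j² + 12j) + 8, so n³ ≡ 8 (mod 16).

(⟸) This fails: take n = 6. Then 6³ = 216 ≡ 8 (mod 16), yet 6 ≡ 6 (mod 16), not 2.

(⇒) holds; (⇐) fails.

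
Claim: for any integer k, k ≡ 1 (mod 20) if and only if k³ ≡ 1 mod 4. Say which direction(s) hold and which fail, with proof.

(⇒) holds; (⇐) fails.

Forward direction. Suppose k ≡ 1 (mod 20). Then k³ ≡ 1³ = 1 (mod 20), and since 4 ∣ 20, also k³ ≡ 1 (mod 4).

Converse. This fails: take k = 5. Then 5³ = 125 ≡ 1 (mod 4), yet 5 ≡ 5 (mod 20), not 1.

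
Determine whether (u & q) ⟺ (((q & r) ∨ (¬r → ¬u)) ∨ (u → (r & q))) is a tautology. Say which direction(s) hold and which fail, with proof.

(⇒) fails and (⇐) fails.

(⟹) This fails. Under r = F, q = T, u = T, the left side is true but the right side is false.

(⟸) This fails. Under r = F, q = F, u = F, the left side is false but the right side is true.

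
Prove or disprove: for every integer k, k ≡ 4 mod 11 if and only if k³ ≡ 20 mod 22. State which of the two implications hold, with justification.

(⇒) fails; (⇐) holds.

(⇒) This fails: take k = 15. Then 15 ≡ 4 (mod 11), but 15³ = 3375 ≡ 9 (mod 22), not 20.

(⇐) Conversely, the residues r modulo 22 with r³ ≡ 20 (mod 22) are exactly {4}, and each is ≡ 4 (mod 11).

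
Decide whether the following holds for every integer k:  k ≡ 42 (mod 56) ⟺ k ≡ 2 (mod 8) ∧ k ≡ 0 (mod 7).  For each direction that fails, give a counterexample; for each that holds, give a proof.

Both directions hold.

(→) Suppose k ≡ 42 (mod 56); write k = 56j + 42. Since 8 ∣ 56, reducing mod 8 gives k ≡ 42 ≡ 2 (mod 8); since 7 ∣ 56, reducing mod 7 gives k ≡ 42 ≡ 0 (mod 7).

(←) Conversely, if k ≡ 2 (mod 8) and k ≡ 0 (mod 7), then by the Chinese remainder theorem k ≡ 42 (mod 56). This is exactly k ≡ 42 (mod 56).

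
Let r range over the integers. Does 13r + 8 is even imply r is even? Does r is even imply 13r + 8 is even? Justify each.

Both implications hold.

(→) Suppose 13r + 8 is even. Since 13 is odd, 13r and r have the same parity, so 13r + 8 ≡ r + 8 (mod 2). As 8 is even, 13r + 8 is even exactly when r is even. Thus r is even.

(←) Conversely, suppose r is even; write r = 2j. Then 13r + 8 = 13·(2j) + 8 = 2·13j + 8, which is even.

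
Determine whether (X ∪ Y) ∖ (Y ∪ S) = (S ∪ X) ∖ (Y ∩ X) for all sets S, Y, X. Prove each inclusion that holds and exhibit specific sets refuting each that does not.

(⊆) holds; (⊇) fails.

Forward inclusion. Let x ∈ (X ∪ Y) ∖ (Y ∪ S). Then x ∈ X and x ∉ S, Y, from which x ∈ (S ∪ X) ∖ (Y ∩ X).

Reverse inclusion. This inclusion fails. Take S = {1}, Y = ∅, X = ∅; then 1 ∈ (S ∪ X) ∖ (Y ∩ X) but 1 ∉ (X ∪ Y) ∖ (Y ∪ S).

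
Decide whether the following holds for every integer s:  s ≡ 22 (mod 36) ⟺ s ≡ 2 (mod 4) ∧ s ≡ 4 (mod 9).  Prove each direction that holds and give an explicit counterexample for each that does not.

Forward direction. Suppose s ≡ 22 (mod 36); write s = 36j + 22. Since 4 ∣ 36, reducing mod 4 gives s ≡ 22 ≡ 2 (mod 4); since 9 ∣ 36, reducing mod 9 gives s ≡ 22 ≡ 4 (mod 9).

Converse. If s ≡ 2 (mod 4) and s ≡ 4 (mod 9), then by the Chinese remainder theorem s ≡ 22 (mod 36). This is exactly s ≡ 22 (mod 36).

Both implications hold.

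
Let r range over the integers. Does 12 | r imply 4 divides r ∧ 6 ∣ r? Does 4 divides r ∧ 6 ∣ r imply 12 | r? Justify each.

Forward direction. If 12 ∣ r, write r = 12q. Since 12 = 3·4, r = 4·(3q), so 4 ∣ r; and since 12 = 2·6, r = 6·(2q), so 6 ∣ r.

Converse. Suppose 4 ∣ r and 6 ∣ r. Any common multiple of 4 and 6 is a multiple of their lcm; here lcm(4, 6) = 4·6/gcd(4, 6) = 24/2 = 12, so 12 ∣ r.

Equivalent; both directions hold.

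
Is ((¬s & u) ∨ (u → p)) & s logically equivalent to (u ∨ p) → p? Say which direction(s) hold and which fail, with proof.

(⇐) This fails. Under u = F, p = F, s = F, the left side is false but the right side is true.

(⇒) Assume the antecedent. If u is true, the antecedent forces (u = T, p = T, s = T), and (u ∨ p) → p holds there. If u is false, (u ∨ p) → p reduces to true regardless of the other variables. Either way (u ∨ p) → p holds.

The forward direction holds; the converse fails.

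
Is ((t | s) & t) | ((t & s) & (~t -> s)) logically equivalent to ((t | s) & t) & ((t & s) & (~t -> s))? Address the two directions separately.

Only the reverse direction holds.

(⟹) This fails. Under s = F, t = T, the left side is true but the right side is false.

(⟸) Assume the antecedent. If s is true, the antecedent forces (s = T, t = T), and the consequent holds there. If s is false, the antecedent cannot hold. Either way the consequent holds.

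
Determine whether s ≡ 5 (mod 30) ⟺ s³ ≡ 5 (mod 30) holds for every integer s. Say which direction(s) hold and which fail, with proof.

(⇒) Suppose s ≡ 5 (mod 30). Write s = 30j + 5. Then (30j + 5)³ = 27000j³ + 13500j² + 2250j + 125 = 30(900j³ + 450j² + 75j + 4) + 5, so s³ ≡ 5 (mod 30).

(⇐) Conversely, suppose s³ ≡ 5 (mod 30). The only residue r in {0, …, 29} with r³ ≡ 5 (mod 30) is r = 5, so s ≡ 5 (mod 30).

Both implications hold.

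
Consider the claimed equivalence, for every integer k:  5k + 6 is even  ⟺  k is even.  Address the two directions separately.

Converse. Suppose k is even; write k = 2j. Then 5k + 6 = 5·(2j) + 6 = 2·5j + 6, which is even.

Forward direction. Suppose 5k + 6 is even. Since 5 is odd, 5k and k have the same parity, so 5k + 6 ≡ k + 6 (mod 2). As 6 is even, 5k + 6 is even exactly when k is even. Thus k is even.

Both directions hold; the statement is true.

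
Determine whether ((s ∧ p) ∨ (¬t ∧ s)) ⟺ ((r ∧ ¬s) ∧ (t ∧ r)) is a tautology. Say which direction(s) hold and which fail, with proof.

(⇒) This fails. Under t = F, p = F, s = T, r = F, the left side is true but the right side is false.

(⇐) This fails. Under t = T, p = F, s = F, r = T, the left side is false but the right side is true.

(⇒) fails and (⇐) fails.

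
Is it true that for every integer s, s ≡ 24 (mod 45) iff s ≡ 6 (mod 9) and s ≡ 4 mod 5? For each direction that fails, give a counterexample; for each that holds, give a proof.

(⟹) Suppose s ≡ 24 (mod 45); write s = 45j + 24. Since 9 ∣ 45, reducing mod 9 gives s ≡ 24 ≡ 6 (mod 9); since 5 ∣ 45, reducing mod 5 gives s ≡ 24 ≡ 4 (mod 5).

(⟸) Conversely, if s ≡ 6 (mod 9) and s ≡ 4 (mod 5), then by the Chinese remainder theorem s ≡ 24 (mod 45). This is exactly s ≡ 24 (mod 45).

Both implications hold.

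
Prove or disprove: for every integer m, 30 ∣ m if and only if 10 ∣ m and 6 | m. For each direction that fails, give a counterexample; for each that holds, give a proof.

Both implications hold.

[⇐] Suppose 10 ∣ m and 6 ∣ m. Any common multiple of 10 and 6 is a multiple of their lcm; here lcm(10, 6) = 10·6/gcd(10, 6) = 60/2 = 30, so 30 ∣ m.

[⇒] If 30 ∣ m, write m = 30q. Since 30 = 3·10, m = 10·(3q), so 10 ∣ m; and since 30 = 5·6, m = 6·(5q), so 6 ∣ m.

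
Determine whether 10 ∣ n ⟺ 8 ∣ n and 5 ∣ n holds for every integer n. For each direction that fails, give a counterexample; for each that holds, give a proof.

Forward direction. This fails: take n = 10. Certainly 10 ∣ 10, but 8 ∤ 10.

Converse. Suppose 8 ∣ n and 5 ∣ n. Any common multiple of 8 and 5 is a multiple of their lcm; here gcd(8, 5) = 1, so lcm(8, 5) = 8·5 = 40, so 40 ∣ n. Since 10 ∣ 40, it follows that 10 ∣ n.

Only the reverse direction holds.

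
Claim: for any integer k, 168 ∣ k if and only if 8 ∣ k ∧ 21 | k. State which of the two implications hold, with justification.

(⟹) If 168 ∣ k, write k = 168q. Since 168 = 21·8, k = 8·(21q), so 8 ∣ k; and since 168 = 8·21, k = 21·(8q), so 21 ∣ k.

(⟸) Suppose 8 ∣ k and 21 ∣ k. Any common multiple of 8 and 21 is a multiple of their lcm; here gcd(8, 21) = 1, so lcm(8, 21) = 8·21 = 168, so 168 ∣ k.

Both directions hold.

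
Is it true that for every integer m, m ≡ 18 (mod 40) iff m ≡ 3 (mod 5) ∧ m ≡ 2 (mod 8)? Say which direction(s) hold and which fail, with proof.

(←) If m ≡ 3 (mod 5) and m ≡ 2 (mod 8), then by the Chinese remainder theorem m ≡ 18 (mod 40). This is exactly m ≡ 18 (mod 40).

(→) Suppose m ≡ 18 (mod 40); write m = 40j + 18. Since 5 ∣ 40, reducing mod 5 gives m ≡ 18 ≡ 3 (mod 5); since 8 ∣ 40, reducing mod 8 gives m ≡ 18 ≡ 2 (mod 8).

The biconditional holds.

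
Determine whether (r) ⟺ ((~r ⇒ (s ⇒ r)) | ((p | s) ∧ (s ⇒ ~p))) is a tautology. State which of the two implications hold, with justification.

Only the forward direction holds.

Converse. This fails. Under p = F, s = F, r = F, the left side is false but the right side is true.

Forward direction. Assume the antecedent. If p is true, the antecedent forces (p = T, s = F, r = T) or (p = T, s = T, r = T), and the consequent holds there. If p is false, the consequent reduces to true regardless of the other variables. Either way the consequent holds.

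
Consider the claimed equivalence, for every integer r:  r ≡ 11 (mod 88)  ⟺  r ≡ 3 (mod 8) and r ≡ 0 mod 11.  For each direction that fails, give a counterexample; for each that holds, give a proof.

(⟸) If r ≡ 3 (mod 8) and r ≡ 0 (mod 11), then by the Chinese remainder theorem r ≡ 11 (mod 88). This is exactly r ≡ 11 (mod 88).

(⟹) Suppose r ≡ 11 (mod 88); write r = 88j + 11. Since 8 ∣ 88, reducing mod 8 gives r ≡ 11 ≡ 3 (mod 8); since 11 ∣ 88, reducing mod 11 gives r ≡ 11 ≡ 0 (mod 11).

The biconditional holds.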